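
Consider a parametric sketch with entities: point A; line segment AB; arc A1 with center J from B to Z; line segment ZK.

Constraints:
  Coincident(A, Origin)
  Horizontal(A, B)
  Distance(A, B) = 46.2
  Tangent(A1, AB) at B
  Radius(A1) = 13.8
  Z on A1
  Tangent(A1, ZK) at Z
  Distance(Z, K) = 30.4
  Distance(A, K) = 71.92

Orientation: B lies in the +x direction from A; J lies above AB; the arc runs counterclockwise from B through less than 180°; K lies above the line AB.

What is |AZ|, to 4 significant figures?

61.91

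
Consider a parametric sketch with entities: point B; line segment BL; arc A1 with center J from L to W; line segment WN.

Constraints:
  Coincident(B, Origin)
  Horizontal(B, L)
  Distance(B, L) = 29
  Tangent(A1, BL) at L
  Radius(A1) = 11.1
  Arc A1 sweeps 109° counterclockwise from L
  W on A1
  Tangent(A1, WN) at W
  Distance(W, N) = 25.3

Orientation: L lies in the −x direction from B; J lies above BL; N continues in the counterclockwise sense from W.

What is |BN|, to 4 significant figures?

46.99

On A1, L sits at bearing -90° from J; a 109° counterclockwise sweep puts W at bearing 19°, so W = J + 11.1·(cos 19°, sin 19°) = (-18.50, 14.71). Tangency of A1 to WN means the radius JW is perpendicular to WN, so WN runs along (−sin 19°, cos 19°); with |WN| = 25.3, N = (-26.74, 38.64). Then |BN| = |N − B| = 46.99.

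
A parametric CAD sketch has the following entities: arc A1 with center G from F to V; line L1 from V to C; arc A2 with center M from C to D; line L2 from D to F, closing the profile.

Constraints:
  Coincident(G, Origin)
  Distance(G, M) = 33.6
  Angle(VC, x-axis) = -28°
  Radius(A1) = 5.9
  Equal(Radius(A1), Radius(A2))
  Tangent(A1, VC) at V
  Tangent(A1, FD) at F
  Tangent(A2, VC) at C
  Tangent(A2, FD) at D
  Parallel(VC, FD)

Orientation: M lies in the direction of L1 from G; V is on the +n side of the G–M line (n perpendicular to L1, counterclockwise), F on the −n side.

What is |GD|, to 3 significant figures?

34.1

Tangency of A1 to both parallel lines with radius 5.9 puts V and F at G ± 5.9·n: V = (2.77, 5.21), F = (-2.77, -5.21). Equal radii place C and D the same way about M: C = M + 5.9·n = (32.4, -10.6), D = M − 5.9·n = (26.9, -21.0). Then |GD| = |D − G| = 34.1.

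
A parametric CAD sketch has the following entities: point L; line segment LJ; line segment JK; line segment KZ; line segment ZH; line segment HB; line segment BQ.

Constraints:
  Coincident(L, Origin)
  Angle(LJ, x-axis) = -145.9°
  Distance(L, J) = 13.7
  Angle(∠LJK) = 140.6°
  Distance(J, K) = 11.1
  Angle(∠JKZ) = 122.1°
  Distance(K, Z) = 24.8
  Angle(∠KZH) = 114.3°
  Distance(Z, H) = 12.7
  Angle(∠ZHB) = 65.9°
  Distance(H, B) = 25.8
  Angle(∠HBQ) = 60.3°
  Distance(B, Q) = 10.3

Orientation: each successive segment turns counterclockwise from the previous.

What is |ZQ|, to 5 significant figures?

15.735

L is at the origin; LJ runs at -145.9° with length 13.7, so J = (-11.344, -7.6808). ∠LJK = 140.6° gives JK at -106.50° from the x-axis; with |JK| = 11.1, K = (-14.497, -18.324). ∠JKZ = 122.1° gives KZ at -48.600° from the x-axis; with |KZ| = 24.8, Z = (1.9035, -36.926). ∠KZH = 114.3° gives ZH at 17.100° from the x-axis; with |ZH| = 12.7, H = (14.042, -33.192). ∠ZHB = 65.9° gives HB at 131.20° from the x-axis; with |HB| = 25.8, B = (-2.9521, -13.780). ∠HBQ = 60.3° gives BQ at -109.10° from the x-axis; with |BQ| = 10.3, Q = (-6.3224, -23.513). Then |ZQ| = |Q − Z| = 15.735.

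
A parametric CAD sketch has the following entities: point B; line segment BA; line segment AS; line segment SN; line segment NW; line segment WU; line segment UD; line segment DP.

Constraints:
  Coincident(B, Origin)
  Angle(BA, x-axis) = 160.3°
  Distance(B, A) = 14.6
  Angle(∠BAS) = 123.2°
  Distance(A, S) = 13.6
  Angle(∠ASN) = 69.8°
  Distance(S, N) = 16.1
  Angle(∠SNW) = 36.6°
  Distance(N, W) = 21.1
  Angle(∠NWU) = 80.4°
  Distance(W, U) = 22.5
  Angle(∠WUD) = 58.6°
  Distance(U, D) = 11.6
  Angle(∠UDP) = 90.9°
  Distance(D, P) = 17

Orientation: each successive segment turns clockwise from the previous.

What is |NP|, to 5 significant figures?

19.606

B is at the origin; BA runs at 160.3° with length 14.6, so A = (-13.745, 4.9216). ∠BAS = 123.2° gives AS at 103.50° from the x-axis; with |AS| = 13.6, S = (-16.920, 18.146). ∠ASN = 69.8° gives SN at -6.7000° from the x-axis; with |SN| = 16.1, N = (-0.93028, 16.267). ∠SNW = 36.6° gives NW at -150.10° from the x-axis; with |NW| = 21.1, W = (-19.222, 5.7493). ∠NWU = 80.4° gives WU at 110.30° from the x-axis; with |WU| = 22.5, U = (-27.028, 26.852). ∠WUD = 58.6° gives UD at -11.100° from the x-axis; with |UD| = 11.6, D = (-15.645, 24.619). ∠UDP = 90.9° gives DP at -100.20° from the x-axis; with |DP| = 17.0, P = (-18.655, 7.8873). Then |NP| = |P − N| = 19.606.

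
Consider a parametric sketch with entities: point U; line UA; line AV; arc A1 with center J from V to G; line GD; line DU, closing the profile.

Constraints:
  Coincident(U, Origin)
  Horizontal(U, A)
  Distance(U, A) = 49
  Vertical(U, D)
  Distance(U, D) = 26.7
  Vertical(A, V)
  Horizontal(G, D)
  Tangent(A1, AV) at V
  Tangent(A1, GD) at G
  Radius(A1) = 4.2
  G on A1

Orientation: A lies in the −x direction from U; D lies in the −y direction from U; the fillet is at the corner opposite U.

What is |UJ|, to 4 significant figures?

50.13

U is at the origin; U and A share the same y with |UA| = 49.0 and A on the −x side, so A = (-49.00, 0.000). UD is vertical with |UD| = 26.7 and D on the −y side, so D = (0.000, -26.70). The virtual corner opposite U is at (-49.00, -26.70). Since A1 is tangent to AV there, JV ⟂ AV and A1 meets GD tangentially, so JG is at right angles to GD, with radius 4.2, so the center J sits 4.2 in from both sides at J = (-44.80, -22.50). Then |UJ| = |J − U| = 50.13.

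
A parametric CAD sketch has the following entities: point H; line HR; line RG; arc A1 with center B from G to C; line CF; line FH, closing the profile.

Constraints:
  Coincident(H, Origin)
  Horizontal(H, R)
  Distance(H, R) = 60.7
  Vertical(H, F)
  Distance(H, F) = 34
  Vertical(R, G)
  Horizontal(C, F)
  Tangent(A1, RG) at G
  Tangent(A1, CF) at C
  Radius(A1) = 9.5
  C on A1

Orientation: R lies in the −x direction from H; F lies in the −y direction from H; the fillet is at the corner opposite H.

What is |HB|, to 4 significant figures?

56.76

H is at the origin; HR is horizontal with |HR| = 60.7 and R on the −x side, so R = (-60.70, 0.000). HF is vertical with |HF| = 34.0 and F on the −y side, so F = (0.000, -34.00). The virtual corner opposite H is at (-60.70, -34.00). The tangent condition forces BG to be normal to RG and tangency of A1 to CF means the radius BC is perpendicular to CF, with radius 9.5, so the center B sits 9.5 in from both sides at B = (-51.20, -24.50). Then |HB| = |B − H| = 56.76.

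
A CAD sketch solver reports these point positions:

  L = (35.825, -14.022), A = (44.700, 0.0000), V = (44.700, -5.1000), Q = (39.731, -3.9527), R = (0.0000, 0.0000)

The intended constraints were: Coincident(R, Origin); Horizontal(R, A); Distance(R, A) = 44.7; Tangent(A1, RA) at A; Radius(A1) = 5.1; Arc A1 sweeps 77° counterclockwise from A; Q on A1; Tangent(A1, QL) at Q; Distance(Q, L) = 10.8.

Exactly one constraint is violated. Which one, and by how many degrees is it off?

Tangent(A1, QL) at Q — off by 8.20°.

R = (0.00, 0.00) ✓; R.y = 0.00, A.y = 0.00 ✓; |RA| = 44.70 ✓; ∠(VA, AR) = 90.00° ✓; |VA| = 5.100 ✓; bearing(V→Q) − bearing(V→A) = 77.00° ✓; |VQ| = 5.100 ✓; ∠(VQ, QL) = 98.20° ✗; |QL| = 10.80 ✓.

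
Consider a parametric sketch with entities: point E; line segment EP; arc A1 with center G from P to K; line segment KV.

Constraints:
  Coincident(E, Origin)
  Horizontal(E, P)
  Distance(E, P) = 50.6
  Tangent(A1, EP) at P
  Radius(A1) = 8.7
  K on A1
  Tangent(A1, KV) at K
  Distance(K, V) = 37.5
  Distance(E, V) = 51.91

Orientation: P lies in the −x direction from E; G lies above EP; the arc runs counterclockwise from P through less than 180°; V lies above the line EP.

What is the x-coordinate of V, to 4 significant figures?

-30.85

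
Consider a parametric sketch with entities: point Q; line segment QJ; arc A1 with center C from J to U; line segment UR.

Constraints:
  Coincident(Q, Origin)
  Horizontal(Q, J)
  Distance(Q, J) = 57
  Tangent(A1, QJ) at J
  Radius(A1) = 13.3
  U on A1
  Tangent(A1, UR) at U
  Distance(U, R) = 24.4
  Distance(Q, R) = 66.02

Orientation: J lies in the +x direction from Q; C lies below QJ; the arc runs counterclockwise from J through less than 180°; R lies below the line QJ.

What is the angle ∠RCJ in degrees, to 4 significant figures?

169.7°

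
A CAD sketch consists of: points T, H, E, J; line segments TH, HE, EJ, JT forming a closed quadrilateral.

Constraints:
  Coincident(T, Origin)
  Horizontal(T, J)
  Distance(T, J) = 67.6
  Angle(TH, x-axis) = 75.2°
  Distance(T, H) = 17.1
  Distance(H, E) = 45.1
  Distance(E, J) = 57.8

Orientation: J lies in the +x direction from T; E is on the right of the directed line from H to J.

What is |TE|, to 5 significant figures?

31.548

T is at the origin; T and J share the same y with |TJ| = 67.6 and J in +x, so J = (67.6, 0). TH runs at 75.2° with |TH| = 17.1, so H = (4.3681, 16.533). E is determined by |HE| = 45.1 and |EJ| = 57.8 together: it lies at the intersection of circle(H, 45.1) and circle(J, 57.8). With |HJ| = 65.357, the foot of the radical line on HJ is 22.681 from H and the perpendicular offset is √(45.1² − 22.681²) = 38.982. Taking the right-of-HJ solution: E = (16.451, -26.919).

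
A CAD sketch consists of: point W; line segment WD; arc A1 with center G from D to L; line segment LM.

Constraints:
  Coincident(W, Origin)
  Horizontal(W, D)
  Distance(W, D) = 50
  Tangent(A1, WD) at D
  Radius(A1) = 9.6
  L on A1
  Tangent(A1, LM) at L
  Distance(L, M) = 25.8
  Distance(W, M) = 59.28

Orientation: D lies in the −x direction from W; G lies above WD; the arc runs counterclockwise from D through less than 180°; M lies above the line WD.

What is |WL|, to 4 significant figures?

42.30

Checks: |GL| = 9.600 ✓; ∠(GL, LM) = 90.00° ✓; |LM| = 25.80 ✓; |WM| = 59.28 ✓.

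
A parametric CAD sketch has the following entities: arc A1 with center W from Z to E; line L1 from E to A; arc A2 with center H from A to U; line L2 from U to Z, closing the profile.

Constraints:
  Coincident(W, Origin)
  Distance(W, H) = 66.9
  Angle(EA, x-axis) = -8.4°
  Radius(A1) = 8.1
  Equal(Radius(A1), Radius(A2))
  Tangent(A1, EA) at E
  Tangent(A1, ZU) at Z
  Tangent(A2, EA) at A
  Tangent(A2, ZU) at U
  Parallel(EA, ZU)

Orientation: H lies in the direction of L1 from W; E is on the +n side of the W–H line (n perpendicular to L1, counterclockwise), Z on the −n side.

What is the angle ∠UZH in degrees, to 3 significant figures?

6.90°

Tangency of A1 to both parallel lines with radius 8.1 puts E and Z at W ± 8.1·n: E = (1.18, 8.01), Z = (-1.18, -8.01). Equal radii place A and U the same way about H: A = H + 8.1·n = (67.4, -1.76), U = H − 8.1·n = (65.0, -17.8). Then cos ∠UZH = ZU·ZH / (|ZU||ZH|), giving 6.90°.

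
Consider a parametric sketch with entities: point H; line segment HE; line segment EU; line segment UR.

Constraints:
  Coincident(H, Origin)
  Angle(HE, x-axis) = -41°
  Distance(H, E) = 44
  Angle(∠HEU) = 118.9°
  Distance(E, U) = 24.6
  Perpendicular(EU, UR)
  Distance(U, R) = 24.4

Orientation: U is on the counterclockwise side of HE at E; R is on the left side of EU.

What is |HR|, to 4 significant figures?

47.99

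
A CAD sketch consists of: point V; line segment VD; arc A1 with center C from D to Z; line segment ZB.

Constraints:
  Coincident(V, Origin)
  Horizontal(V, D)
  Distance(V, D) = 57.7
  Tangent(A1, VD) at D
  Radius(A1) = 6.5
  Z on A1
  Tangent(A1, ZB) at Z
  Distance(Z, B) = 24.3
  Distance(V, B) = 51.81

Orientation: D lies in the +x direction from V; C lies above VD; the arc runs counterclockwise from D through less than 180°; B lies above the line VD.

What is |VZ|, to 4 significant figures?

63.06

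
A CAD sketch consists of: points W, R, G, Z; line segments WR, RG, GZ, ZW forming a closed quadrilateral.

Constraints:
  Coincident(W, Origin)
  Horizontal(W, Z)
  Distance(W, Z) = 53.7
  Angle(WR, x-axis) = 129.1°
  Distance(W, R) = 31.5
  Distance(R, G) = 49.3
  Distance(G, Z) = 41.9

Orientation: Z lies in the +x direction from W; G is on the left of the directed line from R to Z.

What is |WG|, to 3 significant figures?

44.1

Checks: |RG| = 49.30 ✓; |GZ| = 41.90 ✓.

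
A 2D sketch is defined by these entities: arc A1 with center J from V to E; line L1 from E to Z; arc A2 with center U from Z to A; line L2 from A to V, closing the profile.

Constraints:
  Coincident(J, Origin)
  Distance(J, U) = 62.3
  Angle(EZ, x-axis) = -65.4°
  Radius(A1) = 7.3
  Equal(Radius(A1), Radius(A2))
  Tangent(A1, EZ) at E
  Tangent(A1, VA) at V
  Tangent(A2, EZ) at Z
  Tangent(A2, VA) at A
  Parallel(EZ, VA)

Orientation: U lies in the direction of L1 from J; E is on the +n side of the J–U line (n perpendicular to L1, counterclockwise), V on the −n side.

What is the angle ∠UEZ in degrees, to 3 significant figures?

6.68°

Tangency of A1 to both parallel lines with radius 7.3 puts E and V at J ± 7.3·n: E = (6.64, 3.04), V = (-6.64, -3.04). Equal radii place Z and A the same way about U: Z = U + 7.3·n = (32.6, -53.6), A = U − 7.3·n = (19.3, -59.7). Then cos ∠UEZ = EU·EZ / (|EU||EZ|), giving 6.68°.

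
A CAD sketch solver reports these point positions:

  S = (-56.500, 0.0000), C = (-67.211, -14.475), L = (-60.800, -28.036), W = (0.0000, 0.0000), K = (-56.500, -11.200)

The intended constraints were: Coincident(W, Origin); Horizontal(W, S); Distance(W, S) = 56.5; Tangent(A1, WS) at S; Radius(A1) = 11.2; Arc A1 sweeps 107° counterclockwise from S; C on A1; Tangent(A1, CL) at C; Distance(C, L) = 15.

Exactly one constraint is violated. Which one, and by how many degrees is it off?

Tangent(A1, CL) at C — off by 8.30°.

W = (0.00, 0.00) ✓; W.y = 0.00, S.y = 0.00 ✓; |WS| = 56.50 ✓; ∠(KS, SW) = 90.00° ✓; |KS| = 11.20 ✓; bearing(K→C) − bearing(K→S) = 107.0° ✓; |KC| = 11.20 ✓; ∠(KC, CL) = 81.70° ✗; |CL| = 15.00 ✓.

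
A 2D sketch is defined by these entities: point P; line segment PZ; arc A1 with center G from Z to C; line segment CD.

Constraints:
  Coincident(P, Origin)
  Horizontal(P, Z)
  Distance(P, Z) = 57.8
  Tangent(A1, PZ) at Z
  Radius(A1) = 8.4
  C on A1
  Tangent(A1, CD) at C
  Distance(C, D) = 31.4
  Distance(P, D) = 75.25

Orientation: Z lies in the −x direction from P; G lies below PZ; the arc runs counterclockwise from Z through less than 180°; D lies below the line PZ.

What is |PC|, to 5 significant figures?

66.795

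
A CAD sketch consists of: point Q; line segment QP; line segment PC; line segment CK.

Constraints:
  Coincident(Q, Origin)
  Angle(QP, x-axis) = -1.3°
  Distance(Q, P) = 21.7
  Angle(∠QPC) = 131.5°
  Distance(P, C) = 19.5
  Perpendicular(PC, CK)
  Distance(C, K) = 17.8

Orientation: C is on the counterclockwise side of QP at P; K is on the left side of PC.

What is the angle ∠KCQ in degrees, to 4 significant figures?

64.37°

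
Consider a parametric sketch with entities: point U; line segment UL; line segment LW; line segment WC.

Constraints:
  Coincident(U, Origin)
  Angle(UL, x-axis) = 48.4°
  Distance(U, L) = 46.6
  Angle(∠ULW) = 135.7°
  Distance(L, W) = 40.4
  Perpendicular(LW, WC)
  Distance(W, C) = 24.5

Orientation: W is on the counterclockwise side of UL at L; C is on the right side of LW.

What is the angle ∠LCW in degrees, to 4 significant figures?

58.77°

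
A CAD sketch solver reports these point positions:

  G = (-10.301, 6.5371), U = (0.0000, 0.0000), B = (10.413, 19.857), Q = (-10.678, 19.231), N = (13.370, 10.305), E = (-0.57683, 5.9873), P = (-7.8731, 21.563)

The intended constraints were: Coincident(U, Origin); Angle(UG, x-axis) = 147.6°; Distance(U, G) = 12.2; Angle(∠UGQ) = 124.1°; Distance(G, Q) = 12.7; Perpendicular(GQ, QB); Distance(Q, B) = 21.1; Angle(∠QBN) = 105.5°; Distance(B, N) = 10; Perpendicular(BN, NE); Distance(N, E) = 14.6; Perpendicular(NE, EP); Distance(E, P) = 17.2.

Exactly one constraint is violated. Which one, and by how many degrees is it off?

Perpendicular(NE, EP) — off by 7.90°.

U = (0.00, 0.00) ✓; UG at 147.6° ✓; |UG| = 12.20 ✓; ∠UGQ = 124.1° ✓; |GQ| = 12.70 ✓; ∠(GQ, QB) = 90.00° ✓; |QB| = 21.10 ✓; ∠QBN = 105.5° ✓; |BN| = 9.999 ✓; ∠(BN, NE) = 90.00° ✓; |NE| = 14.60 ✓; ∠(NE, EP) = 82.10° ✗; |EP| = 17.20 ✓.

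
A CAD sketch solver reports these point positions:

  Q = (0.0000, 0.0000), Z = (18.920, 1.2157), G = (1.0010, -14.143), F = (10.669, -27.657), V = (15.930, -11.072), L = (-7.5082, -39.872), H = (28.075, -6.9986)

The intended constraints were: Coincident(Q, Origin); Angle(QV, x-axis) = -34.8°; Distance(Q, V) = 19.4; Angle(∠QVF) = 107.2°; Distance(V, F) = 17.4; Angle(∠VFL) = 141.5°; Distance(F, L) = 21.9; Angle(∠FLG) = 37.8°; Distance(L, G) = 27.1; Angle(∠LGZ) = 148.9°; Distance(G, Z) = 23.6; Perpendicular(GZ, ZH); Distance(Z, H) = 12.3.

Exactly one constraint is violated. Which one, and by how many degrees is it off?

Perpendicular(GZ, ZH) — off by 7.50°.

Q = (0.00, 0.00) ✓; QV at -34.80° ✓; |QV| = 19.40 ✓; ∠QVF = 107.2° ✓; |VF| = 17.40 ✓; ∠VFL = 141.5° ✓; |FL| = 21.90 ✓; ∠FLG = 37.80° ✓; |LG| = 27.10 ✓; ∠LGZ = 148.9° ✓; |GZ| = 23.60 ✓; ∠(GZ, ZH) = 82.50° ✗; |ZH| = 12.30 ✓.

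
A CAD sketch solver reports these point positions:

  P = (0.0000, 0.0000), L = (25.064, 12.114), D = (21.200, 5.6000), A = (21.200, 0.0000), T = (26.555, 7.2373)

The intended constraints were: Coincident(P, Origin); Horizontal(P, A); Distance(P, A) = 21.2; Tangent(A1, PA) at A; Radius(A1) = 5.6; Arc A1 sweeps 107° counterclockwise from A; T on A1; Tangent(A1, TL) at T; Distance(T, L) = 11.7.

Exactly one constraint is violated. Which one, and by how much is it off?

Distance(T, L) = 11.7 — off by 6.60.

P = (0.00, 0.00) ✓; P.y = 0.00, A.y = 0.00 ✓; |PA| = 21.20 ✓; ∠(DA, AP) = 90.00° ✓; |DA| = 5.600 ✓; bearing(D→T) − bearing(D→A) = 107.0° ✓; |DT| = 5.600 ✓; ∠(DT, TL) = 90.00° ✓; |TL| = 5.100 ✗.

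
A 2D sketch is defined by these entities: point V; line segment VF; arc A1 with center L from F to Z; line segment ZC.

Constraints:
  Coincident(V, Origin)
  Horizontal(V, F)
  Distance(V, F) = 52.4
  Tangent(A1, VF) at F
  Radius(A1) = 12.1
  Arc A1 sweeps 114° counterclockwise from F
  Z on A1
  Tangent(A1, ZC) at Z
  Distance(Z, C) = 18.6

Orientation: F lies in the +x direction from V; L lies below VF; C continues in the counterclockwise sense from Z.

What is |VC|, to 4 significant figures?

59.58

V is at the origin; V and F share the same y with |VF| = 52.4 and F on the +x side, so F = (52.40, 0.000). Tangency of A1 to VF means the radius LF is perpendicular to VF, so L = F + (0, -12.1) = (52.40, -12.10). On A1, F sits at bearing 90° from L; a 114° counterclockwise sweep puts Z at bearing 204°, so Z = L + 12.1·(cos 204°, sin 204°) = (41.35, -17.02). A1 meets ZC tangentially, so LZ is at right angles to ZC, so ZC runs along (−sin 204°, cos 204°); with |ZC| = 18.6, C = (48.91, -34.01). Then |VC| = |C − V| = 59.58.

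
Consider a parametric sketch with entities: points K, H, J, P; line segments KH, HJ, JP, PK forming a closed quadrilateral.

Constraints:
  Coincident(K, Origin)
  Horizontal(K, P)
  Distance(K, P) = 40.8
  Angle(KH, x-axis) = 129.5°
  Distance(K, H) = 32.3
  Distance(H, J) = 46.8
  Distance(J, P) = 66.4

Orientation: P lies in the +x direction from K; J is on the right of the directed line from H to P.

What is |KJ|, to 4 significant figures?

30.94

Checks: |HJ| = 46.80 ✓; |JP| = 66.40 ✓.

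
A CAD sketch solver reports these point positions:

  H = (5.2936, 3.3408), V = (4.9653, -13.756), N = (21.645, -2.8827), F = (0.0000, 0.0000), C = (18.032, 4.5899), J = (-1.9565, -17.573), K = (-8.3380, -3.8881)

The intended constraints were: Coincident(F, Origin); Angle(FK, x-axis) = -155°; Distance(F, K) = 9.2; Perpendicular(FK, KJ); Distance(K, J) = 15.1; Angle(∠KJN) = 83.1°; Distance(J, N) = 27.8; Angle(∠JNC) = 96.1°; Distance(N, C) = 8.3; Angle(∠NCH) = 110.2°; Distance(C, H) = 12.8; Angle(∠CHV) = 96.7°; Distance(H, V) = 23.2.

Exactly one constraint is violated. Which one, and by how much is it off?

Distance(H, V) = 23.2 — off by 6.10.

F = (0.00, 0.00) ✓; FK at -155.0° ✓; |FK| = 9.200 ✓; ∠(FK, KJ) = 90.00° ✓; |KJ| = 15.10 ✓; ∠KJN = 83.10° ✓; |JN| = 27.80 ✓; ∠JNC = 96.10° ✓; |NC| = 8.300 ✓; ∠NCH = 110.2° ✓; |CH| = 12.80 ✓; ∠CHV = 96.70° ✓; |HV| = 17.10 ✗.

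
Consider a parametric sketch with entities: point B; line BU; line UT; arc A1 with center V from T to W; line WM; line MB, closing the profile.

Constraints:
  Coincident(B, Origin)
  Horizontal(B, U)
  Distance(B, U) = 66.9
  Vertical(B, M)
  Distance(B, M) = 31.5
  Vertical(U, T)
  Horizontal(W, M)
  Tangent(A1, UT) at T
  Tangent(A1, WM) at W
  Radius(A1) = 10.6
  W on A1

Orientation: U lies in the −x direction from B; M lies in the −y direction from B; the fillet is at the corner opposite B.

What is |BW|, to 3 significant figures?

64.5

The virtual corner opposite B is at (-66.9, -31.5). Tangency of A1 to UT means the radius VT is perpendicular to UT and A1 meets WM tangentially, so VW is at right angles to WM, with radius 10.6, so the center V sits 10.6 in from both sides at V = (-56.3, -20.9). That places the tangent points at T = (-66.9, -20.9) on UT and W = (-56.3, -31.5) on WM. Then |BW| = |W − B| = 64.5.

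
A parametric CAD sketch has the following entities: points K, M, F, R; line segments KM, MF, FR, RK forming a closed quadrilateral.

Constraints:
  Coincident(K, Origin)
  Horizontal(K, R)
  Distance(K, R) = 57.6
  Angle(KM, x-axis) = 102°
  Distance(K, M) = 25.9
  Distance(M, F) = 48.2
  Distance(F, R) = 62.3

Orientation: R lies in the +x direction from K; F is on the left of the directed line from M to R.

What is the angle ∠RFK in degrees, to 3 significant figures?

53.9°

Checks: |MF| = 48.20 ✓; |FR| = 62.30 ✓.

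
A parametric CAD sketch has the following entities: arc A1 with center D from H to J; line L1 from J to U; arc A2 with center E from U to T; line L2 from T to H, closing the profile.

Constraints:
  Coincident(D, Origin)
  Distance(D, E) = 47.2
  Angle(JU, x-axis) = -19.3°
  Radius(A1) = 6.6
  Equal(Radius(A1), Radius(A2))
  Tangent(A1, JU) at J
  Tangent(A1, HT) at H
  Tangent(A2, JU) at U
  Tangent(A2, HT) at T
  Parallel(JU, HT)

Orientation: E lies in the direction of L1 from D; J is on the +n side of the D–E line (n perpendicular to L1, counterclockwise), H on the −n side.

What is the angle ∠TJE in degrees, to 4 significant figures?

7.664°

The slot axis is L1's direction at -19.3°, so u = (cos -19.3°, sin -19.3°) = (0.9438, -0.3305) and n = (−sin -19.3°, cos -19.3°) = (0.3305, 0.9438). D is at the origin and E lies 47.2 along u from D, so E = 47.2·u = (44.55, -15.60). Tangency of A1 to both parallel lines with radius 6.6 puts J and H at D ± 6.6·n: J = (2.181, 6.229), H = (-2.181, -6.229). Equal radii place U and T the same way about E: U = E + 6.6·n = (46.73, -9.371), T = E − 6.6·n = (42.37, -21.83). Then cos ∠TJE = JT·JE / (|JT||JE|), giving 7.664°.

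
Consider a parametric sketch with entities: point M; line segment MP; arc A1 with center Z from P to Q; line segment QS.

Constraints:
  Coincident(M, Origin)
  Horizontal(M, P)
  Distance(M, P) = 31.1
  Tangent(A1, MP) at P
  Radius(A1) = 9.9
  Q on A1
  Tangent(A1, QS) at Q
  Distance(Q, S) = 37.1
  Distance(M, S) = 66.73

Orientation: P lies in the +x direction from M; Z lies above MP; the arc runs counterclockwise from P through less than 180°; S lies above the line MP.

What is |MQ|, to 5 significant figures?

41.155

M is at the origin; MP is horizontal with |MP| = 31.1 and P on the +x side, so P = (31.100, 0.0000). The tangent condition forces ZP to be normal to MP, so Z = P + (0, 9.9) = (31.100, 9.9000). Since ZQ ⟂ QS (tangency), |ZS| = √(9.9² + 37.1²) = 38.398 regardless of where Q sits on A1. So S lies on both circle(M, 66.73) and circle(Z, 38.398); the above-MP intersection is S = (51.505, 42.428). Q is the foot of the tangent from S: Q = (40.559, 6.9791).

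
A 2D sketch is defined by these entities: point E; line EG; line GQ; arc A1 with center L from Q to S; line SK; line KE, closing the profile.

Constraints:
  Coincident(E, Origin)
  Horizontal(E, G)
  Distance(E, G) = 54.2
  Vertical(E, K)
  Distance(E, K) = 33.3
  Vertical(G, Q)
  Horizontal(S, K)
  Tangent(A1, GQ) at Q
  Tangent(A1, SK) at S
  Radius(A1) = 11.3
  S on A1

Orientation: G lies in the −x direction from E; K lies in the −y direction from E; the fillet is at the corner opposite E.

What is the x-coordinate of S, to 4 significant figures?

-42.90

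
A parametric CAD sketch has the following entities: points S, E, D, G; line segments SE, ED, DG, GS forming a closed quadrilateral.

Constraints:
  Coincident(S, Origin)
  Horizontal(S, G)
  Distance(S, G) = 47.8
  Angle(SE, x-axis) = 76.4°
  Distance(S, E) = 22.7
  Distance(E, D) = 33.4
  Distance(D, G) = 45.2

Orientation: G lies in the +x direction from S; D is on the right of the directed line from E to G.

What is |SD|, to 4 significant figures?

12.01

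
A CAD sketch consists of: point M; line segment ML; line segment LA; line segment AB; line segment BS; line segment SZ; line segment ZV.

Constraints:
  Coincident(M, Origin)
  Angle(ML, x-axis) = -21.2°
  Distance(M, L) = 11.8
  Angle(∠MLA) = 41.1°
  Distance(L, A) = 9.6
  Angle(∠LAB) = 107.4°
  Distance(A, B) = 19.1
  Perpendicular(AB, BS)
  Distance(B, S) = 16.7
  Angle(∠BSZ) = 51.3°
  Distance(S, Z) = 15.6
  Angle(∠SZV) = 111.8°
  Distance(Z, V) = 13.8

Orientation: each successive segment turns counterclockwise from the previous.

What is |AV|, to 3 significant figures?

12.6

∠BSZ = 51.3° gives SZ at 49.0° from the x-axis; with |SZ| = 15.6, Z = (0.967, -3.84). ∠SZV = 111.8° gives ZV at 117° from the x-axis; with |ZV| = 13.8, V = (-5.34, 8.43). Then |AV| = |V − A| = 12.6.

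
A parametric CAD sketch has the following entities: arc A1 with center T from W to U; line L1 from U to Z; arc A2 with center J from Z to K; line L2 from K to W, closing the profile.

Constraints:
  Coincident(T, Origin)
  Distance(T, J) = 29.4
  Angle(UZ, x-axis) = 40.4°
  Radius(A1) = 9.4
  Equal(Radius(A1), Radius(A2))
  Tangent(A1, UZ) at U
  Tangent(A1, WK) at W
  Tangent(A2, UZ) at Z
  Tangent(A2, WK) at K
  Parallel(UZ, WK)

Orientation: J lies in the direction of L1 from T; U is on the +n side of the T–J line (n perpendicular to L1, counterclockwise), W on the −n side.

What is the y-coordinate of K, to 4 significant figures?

11.90

The slot axis is L1's direction at 40.4°, so u = (cos 40.4°, sin 40.4°) = (0.7615, 0.6481) and n = (−sin 40.4°, cos 40.4°) = (-0.6481, 0.7615). T is at the origin and J lies 29.4 along u from T, so J = 29.4·u = (22.39, 19.05). Tangency of A1 to both parallel lines with radius 9.4 puts U and W at T ± 9.4·n: U = (-6.092, 7.158), W = (6.092, -7.158). Equal radii place Z and K the same way about J: Z = J + 9.4·n = (16.30, 26.21), K = J − 9.4·n = (28.48, 11.90). So K.y = 11.90.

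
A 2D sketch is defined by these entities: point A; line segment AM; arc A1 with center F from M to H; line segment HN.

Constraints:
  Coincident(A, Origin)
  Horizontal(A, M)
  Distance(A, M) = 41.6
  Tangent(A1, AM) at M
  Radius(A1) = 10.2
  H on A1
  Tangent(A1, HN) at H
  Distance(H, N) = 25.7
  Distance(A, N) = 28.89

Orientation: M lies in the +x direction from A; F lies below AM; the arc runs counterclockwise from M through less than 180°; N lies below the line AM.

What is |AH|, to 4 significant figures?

34.01

Checks: A.y = 0.00, M.y = 0.00 ✓; |FH| = 10.20 ✓; ∠(FH, HN) = 90.00° ✓; |HN| = 25.70 ✓; |AN| = 28.89 ✓.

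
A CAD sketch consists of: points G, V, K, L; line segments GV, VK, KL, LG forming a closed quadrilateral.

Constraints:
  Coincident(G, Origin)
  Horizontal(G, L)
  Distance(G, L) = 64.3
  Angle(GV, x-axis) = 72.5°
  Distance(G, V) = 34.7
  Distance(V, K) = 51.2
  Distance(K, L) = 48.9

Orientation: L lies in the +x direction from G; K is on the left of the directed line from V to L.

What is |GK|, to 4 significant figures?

76.63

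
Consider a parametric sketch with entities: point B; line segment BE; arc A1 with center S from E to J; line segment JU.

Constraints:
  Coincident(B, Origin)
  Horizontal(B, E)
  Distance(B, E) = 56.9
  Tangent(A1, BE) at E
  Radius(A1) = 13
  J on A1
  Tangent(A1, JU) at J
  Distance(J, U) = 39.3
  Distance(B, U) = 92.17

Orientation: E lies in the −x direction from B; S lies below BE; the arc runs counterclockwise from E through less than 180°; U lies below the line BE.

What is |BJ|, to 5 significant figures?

70.282

B is at the origin; BE is horizontal with |BE| = 56.9 and E on the −x side, so E = (-56.900, 0.0000). The tangent condition forces SE to be normal to BE, so S = E + (0, -13) = (-56.900, -13.000). Since SJ ⟂ JU (tangency), |SU| = √(13.0² + 39.3²) = 41.394 regardless of where J sits on A1. So U lies on both circle(B, 92.17) and circle(S, 41.394); the below-BE intersection is U = (-78.490, -48.318). J is the foot of the tangent from U: J = (-69.560, -10.046).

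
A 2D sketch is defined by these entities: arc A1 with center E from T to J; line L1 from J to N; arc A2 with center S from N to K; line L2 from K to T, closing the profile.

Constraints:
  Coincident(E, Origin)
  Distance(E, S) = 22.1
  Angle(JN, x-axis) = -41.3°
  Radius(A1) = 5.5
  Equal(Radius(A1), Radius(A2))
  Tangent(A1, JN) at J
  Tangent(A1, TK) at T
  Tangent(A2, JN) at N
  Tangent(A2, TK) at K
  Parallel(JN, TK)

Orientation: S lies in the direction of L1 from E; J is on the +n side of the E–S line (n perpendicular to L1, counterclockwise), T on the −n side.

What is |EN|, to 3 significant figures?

22.8

Tangency of A1 to both parallel lines with radius 5.5 puts J and T at E ± 5.5·n: J = (3.63, 4.13), T = (-3.63, -4.13). Equal radii place N and K the same way about S: N = S + 5.5·n = (20.2, -10.5), K = S − 5.5·n = (13.0, -18.7). Then |EN| = |N − E| = 22.8.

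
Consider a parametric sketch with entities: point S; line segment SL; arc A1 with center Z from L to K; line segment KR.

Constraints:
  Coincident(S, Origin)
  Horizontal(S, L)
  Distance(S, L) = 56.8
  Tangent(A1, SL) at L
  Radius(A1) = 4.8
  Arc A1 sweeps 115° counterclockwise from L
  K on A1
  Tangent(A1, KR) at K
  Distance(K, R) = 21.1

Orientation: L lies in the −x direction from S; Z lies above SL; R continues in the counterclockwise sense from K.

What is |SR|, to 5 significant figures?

66.629

S is at the origin; S and L share the same y with |SL| = 56.8 and L on the −x side, so L = (-56.800, 0.0000). The tangent condition forces ZL to be normal to SL, so Z = L + (0, 4.8) = (-56.800, 4.8000). On A1, L sits at bearing -90° from Z; a 115° counterclockwise sweep puts K at bearing 25°, so K = Z + 4.8·(cos 25°, sin 25°) = (-52.450, 6.8286). Tangency of A1 to KR means the radius ZK is perpendicular to KR, so KR runs along (−sin 25°, cos 25°); with |KR| = 21.1, R = (-61.367, 25.952). Then |SR| = |R − S| = 66.629.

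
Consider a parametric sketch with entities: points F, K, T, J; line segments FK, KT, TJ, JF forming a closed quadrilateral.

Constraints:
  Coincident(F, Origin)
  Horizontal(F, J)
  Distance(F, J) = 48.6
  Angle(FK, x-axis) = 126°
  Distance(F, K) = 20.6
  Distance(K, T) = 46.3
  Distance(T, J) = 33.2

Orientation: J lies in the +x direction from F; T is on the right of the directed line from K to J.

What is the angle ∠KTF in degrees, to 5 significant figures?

6.1616°

Checks: |KT| = 46.30 ✓; |TJ| = 33.20 ✓.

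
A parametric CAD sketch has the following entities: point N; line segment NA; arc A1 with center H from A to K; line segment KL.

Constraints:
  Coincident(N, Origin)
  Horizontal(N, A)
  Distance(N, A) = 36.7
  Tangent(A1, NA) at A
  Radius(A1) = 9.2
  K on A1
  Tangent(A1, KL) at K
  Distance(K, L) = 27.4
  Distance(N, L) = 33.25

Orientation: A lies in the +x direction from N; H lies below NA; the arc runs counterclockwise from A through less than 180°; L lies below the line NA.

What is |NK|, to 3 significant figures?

29.0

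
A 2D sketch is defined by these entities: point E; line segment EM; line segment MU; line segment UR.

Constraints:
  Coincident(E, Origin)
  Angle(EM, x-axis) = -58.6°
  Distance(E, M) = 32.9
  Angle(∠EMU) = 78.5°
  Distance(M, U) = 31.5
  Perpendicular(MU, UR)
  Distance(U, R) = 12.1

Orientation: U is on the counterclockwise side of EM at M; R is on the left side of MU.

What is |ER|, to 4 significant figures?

32.06

E is at the origin; EM runs at -58.6° with length 32.9, so M = 32.9·(cos -58.6°, sin -58.6°) = (17.14, -28.08). ∠EMU = 78.5°, so MU runs at -58.6° + (180° − 78.5°) = 42.90° from the x-axis; with |MU| = 31.5, U = M + 31.5·(cos 42.90°, sin 42.90°) = (40.22, -6.639). MU is perpendicular to UR; with |UR| = 12.1 on the left of MU, R = U + 12.1·(-0.6807, 0.7325) = (31.98, 2.225). Then |ER| = |R − E| = 32.06.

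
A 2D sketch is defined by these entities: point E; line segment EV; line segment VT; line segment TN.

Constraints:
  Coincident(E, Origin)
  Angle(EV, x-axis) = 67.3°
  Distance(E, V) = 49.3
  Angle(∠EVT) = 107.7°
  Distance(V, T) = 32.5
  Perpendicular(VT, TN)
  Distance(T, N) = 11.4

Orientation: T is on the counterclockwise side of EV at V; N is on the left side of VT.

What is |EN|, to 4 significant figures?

59.33

E is at the origin; EV runs at 67.3° with length 49.3, so V = 49.3·(cos 67.3°, sin 67.3°) = (19.03, 45.48). ∠EVT = 107.7°, so VT runs at 67.3° + (180° − 107.7°) = 139.6° from the x-axis; with |VT| = 32.5, T = V + 32.5·(cos 139.6°, sin 139.6°) = (-5.725, 66.55). VT is perpendicular to TN; with |TN| = 11.4 on the left of VT, N = T + 11.4·(-0.6481, -0.7615) = (-13.11, 57.86). Then |EN| = |N − E| = 59.33.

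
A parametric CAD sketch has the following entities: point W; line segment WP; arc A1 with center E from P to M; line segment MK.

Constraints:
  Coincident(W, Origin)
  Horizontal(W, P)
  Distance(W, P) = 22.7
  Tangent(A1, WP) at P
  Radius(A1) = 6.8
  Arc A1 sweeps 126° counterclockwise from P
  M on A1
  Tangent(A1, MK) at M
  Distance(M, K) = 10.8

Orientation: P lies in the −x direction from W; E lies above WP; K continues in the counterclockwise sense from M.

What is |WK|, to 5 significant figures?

30.595

W is at the origin; W and P share the same y with |WP| = 22.7 and P on the −x side, so P = (-22.700, 0.0000). Tangency of A1 to WP means the radius EP is perpendicular to WP, so E = P + (0, 6.8) = (-22.700, 6.8000). On A1, P sits at bearing -90° from E; a 126° counterclockwise sweep puts M at bearing 36°, so M = E + 6.8·(cos 36°, sin 36°) = (-17.199, 10.797). Since A1 is tangent to MK there, EM ⟂ MK, so MK runs along (−sin 36°, cos 36°); with |MK| = 10.8, K = (-23.547, 19.534). Then |WK| = |K − W| = 30.595.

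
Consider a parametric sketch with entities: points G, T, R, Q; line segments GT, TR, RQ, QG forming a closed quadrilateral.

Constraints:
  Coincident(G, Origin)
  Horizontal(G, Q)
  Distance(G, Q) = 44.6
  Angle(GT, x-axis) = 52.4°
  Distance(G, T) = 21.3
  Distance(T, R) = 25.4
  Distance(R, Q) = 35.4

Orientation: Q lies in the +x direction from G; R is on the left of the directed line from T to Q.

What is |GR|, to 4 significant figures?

46.43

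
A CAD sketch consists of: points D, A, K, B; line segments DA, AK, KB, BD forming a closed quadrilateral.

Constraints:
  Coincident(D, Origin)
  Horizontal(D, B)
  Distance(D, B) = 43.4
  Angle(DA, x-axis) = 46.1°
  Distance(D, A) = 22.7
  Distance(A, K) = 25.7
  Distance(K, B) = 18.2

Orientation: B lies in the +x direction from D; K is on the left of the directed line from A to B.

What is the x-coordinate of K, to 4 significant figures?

41.38

Checks: |AK| = 25.70 ✓; |KB| = 18.20 ✓.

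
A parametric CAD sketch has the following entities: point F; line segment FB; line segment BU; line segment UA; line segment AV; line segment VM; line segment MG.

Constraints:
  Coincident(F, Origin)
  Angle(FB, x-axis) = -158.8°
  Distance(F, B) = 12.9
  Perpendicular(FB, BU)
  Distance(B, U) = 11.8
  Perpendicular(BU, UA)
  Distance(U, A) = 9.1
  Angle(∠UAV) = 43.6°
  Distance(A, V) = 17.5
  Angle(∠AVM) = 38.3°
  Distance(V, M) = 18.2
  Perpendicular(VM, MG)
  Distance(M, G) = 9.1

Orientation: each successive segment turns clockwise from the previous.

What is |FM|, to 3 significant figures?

22.6

∠UAV = 43.6° gives AV at -115° from the x-axis; with |AV| = 17.5, V = (-15.3, -6.21). ∠AVM = 38.3° gives VM at 103° from the x-axis; with |VM| = 18.2, M = (-19.4, 11.5). Then |FM| = |M − F| = 22.6.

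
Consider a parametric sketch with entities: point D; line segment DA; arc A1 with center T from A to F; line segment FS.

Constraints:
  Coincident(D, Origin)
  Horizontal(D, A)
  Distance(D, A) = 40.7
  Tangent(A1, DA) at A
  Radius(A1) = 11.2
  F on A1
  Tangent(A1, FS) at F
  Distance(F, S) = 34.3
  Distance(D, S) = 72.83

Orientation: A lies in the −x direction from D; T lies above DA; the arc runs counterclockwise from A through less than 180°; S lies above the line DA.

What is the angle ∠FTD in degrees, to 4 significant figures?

64.88°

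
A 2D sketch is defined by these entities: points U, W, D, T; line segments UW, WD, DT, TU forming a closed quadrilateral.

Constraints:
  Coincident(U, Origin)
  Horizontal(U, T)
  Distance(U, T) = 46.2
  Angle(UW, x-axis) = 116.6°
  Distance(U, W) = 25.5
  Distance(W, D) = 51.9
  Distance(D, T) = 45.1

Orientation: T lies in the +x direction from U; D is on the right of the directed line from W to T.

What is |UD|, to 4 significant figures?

26.51

Checks: |UT| = 46.20 ✓; |UW| = 25.50 ✓; |WD| = 51.90 ✓; |DT| = 45.10 ✓.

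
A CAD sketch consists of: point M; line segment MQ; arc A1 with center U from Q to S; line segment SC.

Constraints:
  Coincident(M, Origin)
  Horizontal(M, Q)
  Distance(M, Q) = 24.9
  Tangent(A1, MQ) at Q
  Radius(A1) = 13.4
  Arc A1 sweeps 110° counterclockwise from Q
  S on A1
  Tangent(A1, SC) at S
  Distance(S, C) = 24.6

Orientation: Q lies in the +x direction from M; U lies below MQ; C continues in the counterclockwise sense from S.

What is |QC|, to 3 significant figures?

41.3

On A1, Q sits at bearing 90° from U; a 110° counterclockwise sweep puts S at bearing 200°, so S = U + 13.4·(cos 200°, sin 200°) = (12.3, -18.0). A1 meets SC tangentially, so US is at right angles to SC, so SC runs along (−sin 200°, cos 200°); with |SC| = 24.6, C = (20.7, -41.1). Then |QC| = |C − Q| = 41.3.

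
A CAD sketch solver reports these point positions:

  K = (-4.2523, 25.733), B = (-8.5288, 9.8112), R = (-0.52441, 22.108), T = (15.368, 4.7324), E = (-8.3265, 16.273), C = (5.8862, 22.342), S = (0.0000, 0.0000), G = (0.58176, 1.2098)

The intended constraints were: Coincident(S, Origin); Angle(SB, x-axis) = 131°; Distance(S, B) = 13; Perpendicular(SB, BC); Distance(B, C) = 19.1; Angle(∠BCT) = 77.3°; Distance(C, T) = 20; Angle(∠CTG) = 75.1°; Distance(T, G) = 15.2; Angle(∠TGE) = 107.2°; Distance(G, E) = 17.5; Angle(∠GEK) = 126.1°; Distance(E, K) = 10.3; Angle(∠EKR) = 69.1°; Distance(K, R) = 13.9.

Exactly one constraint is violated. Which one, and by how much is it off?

Distance(K, R) = 13.9 — off by 8.70.

S = (0.00, 0.00) ✓; SB at 131.0° ✓; |SB| = 13.00 ✓; ∠(SB, BC) = 90.00° ✓; |BC| = 19.10 ✓; ∠BCT = 77.30° ✓; |CT| = 20.00 ✓; ∠CTG = 75.10° ✓; |TG| = 15.20 ✓; ∠TGE = 107.2° ✓; |GE| = 17.50 ✓; ∠GEK = 126.1° ✓; |EK| = 10.30 ✓; ∠EKR = 69.10° ✓; |KR| = 5.200 ✗.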